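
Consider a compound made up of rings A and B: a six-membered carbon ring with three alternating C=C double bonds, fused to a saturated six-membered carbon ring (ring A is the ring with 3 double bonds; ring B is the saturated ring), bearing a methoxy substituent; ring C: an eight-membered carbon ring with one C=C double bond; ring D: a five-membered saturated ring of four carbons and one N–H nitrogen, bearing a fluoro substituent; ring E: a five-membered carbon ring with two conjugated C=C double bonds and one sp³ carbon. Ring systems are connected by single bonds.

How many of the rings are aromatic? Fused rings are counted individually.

Ring A is fully conjugated (every ring atom contributes a p orbital); 3 ring double bonds give 6 π electrons. That satisfies 4n+2 with n=1, so ring A is aromatic (benzene ring).
Ring B has four sp³ carbons, so it is not fully conjugated — not aromatic (cyclohexane ring).
Ring C has six sp³ carbons, so it is not fully conjugated — not aromatic (cyclooctene).
Ring D has only sp³ atoms, so it is not fully conjugated — not aromatic (pyrrolidine).
Ring E has one sp³ carbon, so it is not fully conjugated — not aromatic (cyclopentadiene).
Aromatic: A. Total: 1.

1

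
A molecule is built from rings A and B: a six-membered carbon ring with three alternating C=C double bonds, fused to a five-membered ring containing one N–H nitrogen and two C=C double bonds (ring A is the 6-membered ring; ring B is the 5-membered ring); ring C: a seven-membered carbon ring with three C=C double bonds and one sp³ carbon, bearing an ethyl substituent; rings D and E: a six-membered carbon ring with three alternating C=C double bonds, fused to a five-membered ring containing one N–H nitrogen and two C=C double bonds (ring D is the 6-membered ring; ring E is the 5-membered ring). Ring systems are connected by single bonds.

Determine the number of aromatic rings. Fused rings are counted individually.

4

Rings A and B form a fused bicyclic system (with one N–H) with 9 sp² atoms and 10 π electrons from ring double bonds plus a heteroatom lone pair. 10 = 4(2)+2, so the system is aromatic and both rings count as aromatic (indole).
Ring C has one sp³ carbon, so it is not fully conjugated — not aromatic (cycloheptatriene).
Rings D and E form a fused bicyclic system (with one N–H) with 9 sp² atoms and 10 π electrons from ring double bonds plus a heteroatom lone pair. 10 = 4(2)+2, so the system is aromatic and both rings count as aromatic (indole).
Aromatic: A, B, D, E. Total: 4.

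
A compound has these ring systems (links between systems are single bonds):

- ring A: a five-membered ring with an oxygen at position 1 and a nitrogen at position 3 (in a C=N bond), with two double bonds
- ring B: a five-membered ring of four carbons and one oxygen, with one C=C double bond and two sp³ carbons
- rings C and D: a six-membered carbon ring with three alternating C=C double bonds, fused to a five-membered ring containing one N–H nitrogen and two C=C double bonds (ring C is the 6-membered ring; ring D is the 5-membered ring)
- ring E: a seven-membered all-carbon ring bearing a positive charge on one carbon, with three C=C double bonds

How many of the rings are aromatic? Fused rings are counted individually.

Ring A is planar and fully conjugated; 2 ring double bonds (4 π electrons) plus a heteroatom lone pair (2) give 6 π electrons. Since 6 = 4n+2 (n=1), ring A is aromatic (oxazole).
Ring B has two sp³ carbons, so it is not fully conjugated — not aromatic (2,3-dihydrofuran).
Rings C and D form a fused bicyclic system (with one N–H) with 9 sp² atoms and 10 π electrons from ring double bonds plus a heteroatom lone pair. 10 = 4(2)+2, so the system is aromatic and both rings count as aromatic (indole).
Ring E is fully conjugated (every ring atom contributes a p orbital); 3 ring double bonds (6 π electrons) plus the carbocation's empty p orbital (0, but keeps the ring conjugated) give 6 π electrons. Since 6 = 4n+2 (n=1), ring E is aromatic (tropylium cation).
Aromatic: A, C, D, E. Total: 4.

4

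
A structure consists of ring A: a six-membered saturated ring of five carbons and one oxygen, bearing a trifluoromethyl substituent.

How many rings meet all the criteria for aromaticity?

0

Ring A has only sp³ atoms, so it is not fully conjugated — not aromatic (tetrahydropyran).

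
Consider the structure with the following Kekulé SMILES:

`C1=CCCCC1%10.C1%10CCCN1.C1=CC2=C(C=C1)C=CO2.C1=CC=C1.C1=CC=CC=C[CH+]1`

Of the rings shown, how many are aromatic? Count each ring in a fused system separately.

3

The SMILES encodes a six-membered carbon ring with one C=C double bond; a five-membered saturated ring of four carbons and one N–H nitrogen; a six-membered carbon ring with three alternating C=C double bonds, fused to a five-membered ring containing one oxygen and two C=C double bonds; a four-membered carbon ring with two alternating C=C double bonds; a seven-membered all-carbon ring bearing a positive charge on one carbon, with three C=C double bonds.
The 6-membered ring has four sp³ carbons, so it is not fully conjugated — not aromatic (cyclohexene).
The 5-membered ring with one N–H has only sp³ atoms, so it is not fully conjugated — not aromatic (pyrrolidine).
The fused 6/5-membered bicyclic (with one oxygen) is a single π system with 9 sp² atoms and 10 π electrons from ring double bonds plus a heteroatom lone pair. 10 = 4(2)+2, so the system is aromatic and both rings count as aromatic (benzofuran).
The 4-membered ring has only sp² ring atoms; a planar conformation would have a fully conjugated π system of 4 electrons. But 4 = 4(1), which is 4n not 4n+2, so it is not aromatic (cyclobutadiene) — cyclobutadiene is antiaromatic and distorts to a rectangle.
The 7-membered ring is fully conjugated (every ring atom contributes a p orbital); 3 ring double bonds (6 π electrons) plus the carbocation's empty p orbital (0, but keeps the ring conjugated) give 6 π electrons. Since 6 = 4n+2 (n=1), it is aromatic (tropylium cation).
3 of the 6 rings are aromatic. Total: 3.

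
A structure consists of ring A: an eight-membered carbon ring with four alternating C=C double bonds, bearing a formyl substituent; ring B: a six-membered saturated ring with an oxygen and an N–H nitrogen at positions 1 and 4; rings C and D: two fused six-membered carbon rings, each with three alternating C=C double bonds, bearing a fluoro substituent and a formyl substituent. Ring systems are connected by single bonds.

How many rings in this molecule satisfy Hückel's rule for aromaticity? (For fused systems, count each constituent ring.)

Ring A has only sp² ring atoms; a planar conformation would have a fully conjugated π system of 8 electrons. But 8 = 4(2), which is 4n not 4n+2, so ring A is not aromatic (cyclooctatetraene) — cyclooctatetraene distorts into a non-planar tub to avoid antiaromaticity.
Ring B has only sp³ atoms, so it is not fully conjugated — not aromatic (morpholine).
Rings C and D form a fused bicyclic system with 10 sp² atoms and 10 π electrons from ring double bonds. 10 = 4(2)+2, so the system is aromatic and both rings count as aromatic (naphthalene).
Aromatic: C, D. Total: 2.

2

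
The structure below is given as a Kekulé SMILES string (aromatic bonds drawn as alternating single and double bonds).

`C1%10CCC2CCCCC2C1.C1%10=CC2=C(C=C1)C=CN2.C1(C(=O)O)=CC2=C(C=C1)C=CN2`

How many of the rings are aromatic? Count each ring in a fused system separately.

4

The SMILES encodes two fused six-membered saturated carbon rings; a six-membered carbon ring with three alternating C=C double bonds, fused to a five-membered ring containing one N–H nitrogen and two C=C double bonds; a six-membered carbon ring with three alternating C=C double bonds, fused to a five-membered ring containing one N–H nitrogen and two C=C double bonds.
The 6-membered ring has only sp³ atoms, so it is not fully conjugated — not aromatic (cyclohexane ring).
The second 6-membered ring has only sp³ atoms, so it is not fully conjugated — not aromatic (cyclohexane ring).
The fused 6/5-membered bicyclic (with one N–H) is a single π system with 9 sp² atoms and 10 π electrons from ring double bonds plus a heteroatom lone pair. 10 = 4(2)+2, so the system is aromatic and both rings count as aromatic (indole).
The fused 6/5-membered bicyclic (with one N–H) is a single π system with 9 sp² atoms and 10 π electrons from ring double bonds plus a heteroatom lone pair. 10 = 4(2)+2, so the system is aromatic and both rings count as aromatic (indole).
4 of the 6 rings are aromatic. Total: 4.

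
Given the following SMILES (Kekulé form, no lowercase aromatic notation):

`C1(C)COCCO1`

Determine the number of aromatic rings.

The SMILES encodes a six-membered saturated ring with oxygens at positions 1 and 4.
The 6-membered ring with two oxygens (1,4) has only sp³ atoms, so it is not fully conjugated — not aromatic (1,4-dioxane).

0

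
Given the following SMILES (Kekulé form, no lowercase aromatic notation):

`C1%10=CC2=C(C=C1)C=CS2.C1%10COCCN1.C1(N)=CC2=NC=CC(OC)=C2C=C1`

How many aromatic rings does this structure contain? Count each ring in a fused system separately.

4

The SMILES encodes a six-membered carbon ring with three alternating C=C double bonds, fused to a five-membered ring containing one sulfur and two C=C double bonds; a six-membered saturated ring with an oxygen and an N–H nitrogen at positions 1 and 4; two fused six-membered rings, each with three alternating double bonds; one ring is all carbon and the other has one ring nitrogen.
The fused 6/5-membered bicyclic (with one sulfur) is a single π system with 9 sp² atoms and 10 π electrons from ring double bonds plus a heteroatom lone pair. 10 = 4(2)+2, so the system is aromatic and both rings count as aromatic (benzothiophene).
The 6-membered ring with one oxygen and one N–H (1,4) has only sp³ atoms, so it is not fully conjugated — not aromatic (morpholine).
The fused 6/6-membered bicyclic (with one nitrogen) is a single π system with 10 sp² atoms and 10 π electrons from ring double bonds. 10 = 4(2)+2, so the system is aromatic and both rings count as aromatic (quinoline).
4 of the 5 rings are aromatic. Total: 4.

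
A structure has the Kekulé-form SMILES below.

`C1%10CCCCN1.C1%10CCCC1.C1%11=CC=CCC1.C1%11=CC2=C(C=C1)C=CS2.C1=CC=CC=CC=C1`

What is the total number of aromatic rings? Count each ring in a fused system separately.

2

The SMILES encodes a six-membered saturated ring of five carbons and one N–H nitrogen; a five-membered saturated carbon ring; a six-membered carbon ring with two conjugated C=C double bonds and two sp³ carbons; a six-membered carbon ring with three alternating C=C double bonds, fused to a five-membered ring containing one sulfur and two C=C double bonds; an eight-membered carbon ring with four alternating C=C double bonds.
The 6-membered ring with one N–H has only sp³ atoms, so it is not fully conjugated — not aromatic (piperidine).
The 5-membered ring has only sp³ atoms, so it is not fully conjugated — not aromatic (cyclopentane).
The 6-membered ring has two sp³ carbons, so it is not fully conjugated — not aromatic (1,3-cyclohexadiene).
The fused 6/5-membered bicyclic (with one sulfur) is a single π system with 9 sp² atoms and 10 π electrons from ring double bonds plus a heteroatom lone pair. 10 = 4(2)+2, so the system is aromatic and both rings count as aromatic (benzothiophene).
The 8-membered ring has only sp² ring atoms; a planar conformation would have a fully conjugated π system of 8 electrons. But 8 = 4(2), which is 4n not 4n+2, so it is not aromatic (cyclooctatetraene) — cyclooctatetraene distorts into a non-planar tub to avoid antiaromaticity.
2 of the 6 rings are aromatic. Total: 2.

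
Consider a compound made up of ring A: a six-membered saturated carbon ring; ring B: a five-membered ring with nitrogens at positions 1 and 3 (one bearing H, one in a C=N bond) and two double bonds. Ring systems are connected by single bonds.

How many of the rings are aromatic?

1

Ring A has only sp³ atoms, so it is not fully conjugated — not aromatic (cyclohexane).
Ring B is fully conjugated (every ring atom contributes a p orbital); 2 ring double bonds (4 π electrons) plus a heteroatom lone pair (2) give 6 π electrons. 6 = 4(1)+2, so ring B is aromatic (imidazole).
Aromatic: B. Total: 1.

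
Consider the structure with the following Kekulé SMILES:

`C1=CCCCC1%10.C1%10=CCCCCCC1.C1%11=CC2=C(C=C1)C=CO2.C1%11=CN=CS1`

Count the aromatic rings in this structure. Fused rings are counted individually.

The SMILES encodes a six-membered carbon ring with one C=C double bond; an eight-membered carbon ring with one C=C double bond; a six-membered carbon ring with three alternating C=C double bonds, fused to a five-membered ring containing one oxygen and two C=C double bonds; a five-membered ring with a sulfur at position 1 and a nitrogen at position 3 (in a C=N bond), with two double bonds.
The 6-membered ring has four sp³ carbons, so it is not fully conjugated — not aromatic (cyclohexene).
The 8-membered ring has six sp³ carbons, so it is not fully conjugated — not aromatic (cyclooctene).
The fused 6/5-membered bicyclic (with one oxygen) is a single π system with 9 sp² atoms and 10 π electrons from ring double bonds plus a heteroatom lone pair. 10 = 4(2)+2, so the system is aromatic and both rings count as aromatic (benzofuran).
The 5-membered ring with one sulfur and one =N– is fully conjugated (every ring atom contributes a p orbital); 2 ring double bonds (4 π electrons) plus a heteroatom lone pair (2) give 6 π electrons. 6 = 4(1)+2, so it is aromatic (thiazole).
3 of the 5 rings are aromatic. Total: 3.

3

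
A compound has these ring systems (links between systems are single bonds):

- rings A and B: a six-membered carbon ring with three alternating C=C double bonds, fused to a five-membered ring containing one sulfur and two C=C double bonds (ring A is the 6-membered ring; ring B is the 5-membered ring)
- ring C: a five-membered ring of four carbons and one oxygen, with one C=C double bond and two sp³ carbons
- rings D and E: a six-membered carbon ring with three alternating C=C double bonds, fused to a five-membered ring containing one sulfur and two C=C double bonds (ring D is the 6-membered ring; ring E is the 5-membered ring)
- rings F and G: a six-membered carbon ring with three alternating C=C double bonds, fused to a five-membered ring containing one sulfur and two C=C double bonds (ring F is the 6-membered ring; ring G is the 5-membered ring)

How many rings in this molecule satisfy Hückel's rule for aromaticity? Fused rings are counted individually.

Rings A and B form a fused bicyclic system (with one sulfur) with 9 sp² atoms and 10 π electrons from ring double bonds plus a heteroatom lone pair. 10 = 4(2)+2, so the system is aromatic and both rings count as aromatic (benzothiophene).
Ring C has two sp³ carbons, so it is not fully conjugated — not aromatic (2,3-dihydrofuran).
Rings D and E form a fused bicyclic system (with one sulfur) with 9 sp² atoms and 10 π electrons from ring double bonds plus a heteroatom lone pair. 10 = 4(2)+2, so the system is aromatic and both rings count as aromatic (benzothiophene).
Rings F and G form a fused bicyclic system (with one sulfur) with 9 sp² atoms and 10 π electrons from ring double bonds plus a heteroatom lone pair. 10 = 4(2)+2, so the system is aromatic and both rings count as aromatic (benzothiophene).
Aromatic: A, B, D, E, F, G. Total: 6.

6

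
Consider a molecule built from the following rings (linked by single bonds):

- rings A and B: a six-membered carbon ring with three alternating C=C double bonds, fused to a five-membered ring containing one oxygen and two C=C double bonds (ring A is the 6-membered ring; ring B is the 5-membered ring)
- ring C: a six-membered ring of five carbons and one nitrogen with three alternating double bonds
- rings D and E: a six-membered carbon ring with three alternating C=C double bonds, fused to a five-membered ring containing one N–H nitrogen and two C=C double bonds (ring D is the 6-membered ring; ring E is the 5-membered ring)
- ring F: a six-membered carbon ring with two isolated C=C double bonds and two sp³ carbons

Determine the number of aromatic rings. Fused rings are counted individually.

Rings A and B form a fused bicyclic system (with one oxygen) with 9 sp² atoms and 10 π electrons from ring double bonds plus a heteroatom lone pair. 10 = 4(2)+2, so the system is aromatic and both rings count as aromatic (benzofuran).
Ring C has a continuous p-orbital overlap around the ring; 3 ring double bonds give 6 π electrons. That satisfies 4n+2 with n=1, so ring C is aromatic (pyridine).
Rings D and E form a fused bicyclic system (with one N–H) with 9 sp² atoms and 10 π electrons from ring double bonds plus a heteroatom lone pair. 10 = 4(2)+2, so the system is aromatic and both rings count as aromatic (indole).
Ring F has two sp³ carbons, so it is not fully conjugated — not aromatic (1,4-cyclohexadiene).
Aromatic: A, B, C, D, E. Total: 5.

5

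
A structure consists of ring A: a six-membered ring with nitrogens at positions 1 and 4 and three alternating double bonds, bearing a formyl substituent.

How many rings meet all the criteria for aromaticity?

1

Ring A is planar and fully conjugated; 3 ring double bonds give 6 π electrons. 6 = 4(1)+2, so ring A is aromatic (pyrazine).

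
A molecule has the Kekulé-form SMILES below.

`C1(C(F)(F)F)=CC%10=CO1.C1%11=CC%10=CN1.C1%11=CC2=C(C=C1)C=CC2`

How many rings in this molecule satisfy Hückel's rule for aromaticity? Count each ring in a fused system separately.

3

The SMILES encodes a five-membered ring of four carbons and one oxygen, with two C=C double bonds; a five-membered ring of four carbons and one nitrogen bearing a hydrogen, with two C=C double bonds; a six-membered carbon ring with three alternating C=C double bonds, fused to a five-membered carbon ring containing one C=C double bond and one sp³ carbon.
The 5-membered ring with one oxygen is fully conjugated (every ring atom contributes a p orbital); 2 ring double bonds (4 π electrons) plus a heteroatom lone pair (2) give 6 π electrons. 6 = 4(1)+2, so it is aromatic (furan).
The 5-membered ring with one N–H has a continuous p-orbital overlap around the ring; 2 ring double bonds (4 π electrons) plus a heteroatom lone pair (2) give 6 π electrons. Since 6 = 4n+2 (n=1), it is aromatic (pyrrole).
The 6-membered ring is fully conjugated (every ring atom contributes a p orbital); 3 ring double bonds give 6 π electrons. 6 = 4(1)+2, so it is aromatic (benzene ring).
The 5-membered ring has one sp³ carbon, so it is not fully conjugated — not aromatic (cyclopentene ring).
3 of the 4 rings are aromatic. Total: 3.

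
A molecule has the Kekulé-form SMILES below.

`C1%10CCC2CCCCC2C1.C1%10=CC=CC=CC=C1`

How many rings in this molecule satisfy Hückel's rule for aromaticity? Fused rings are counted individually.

The SMILES encodes two fused six-membered saturated carbon rings; an eight-membered carbon ring with four alternating C=C double bonds.
The 6-membered ring has only sp³ atoms, so it is not fully conjugated — not aromatic (cyclohexane ring).
The second 6-membered ring has only sp³ atoms, so it is not fully conjugated — not aromatic (cyclohexane ring).
The 8-membered ring has only sp² ring atoms; a planar conformation would have a fully conjugated π system of 8 electrons. But 8 = 4(2), which is 4n not 4n+2, so it is not aromatic (cyclooctatetraene) — cyclooctatetraene distorts into a non-planar tub to avoid antiaromaticity.
None of the rings are aromatic. Total: 0.

0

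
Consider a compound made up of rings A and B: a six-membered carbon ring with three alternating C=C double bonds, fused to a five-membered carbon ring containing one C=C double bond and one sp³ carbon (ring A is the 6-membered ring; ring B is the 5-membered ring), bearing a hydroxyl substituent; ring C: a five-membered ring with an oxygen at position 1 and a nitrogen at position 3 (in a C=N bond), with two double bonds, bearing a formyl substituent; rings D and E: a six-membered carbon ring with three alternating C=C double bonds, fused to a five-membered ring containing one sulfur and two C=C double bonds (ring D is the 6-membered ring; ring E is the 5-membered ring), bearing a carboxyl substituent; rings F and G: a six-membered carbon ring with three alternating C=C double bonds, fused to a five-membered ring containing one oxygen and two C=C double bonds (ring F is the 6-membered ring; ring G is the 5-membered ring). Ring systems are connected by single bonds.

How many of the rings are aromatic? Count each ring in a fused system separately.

6

Ring A is fully conjugated (every ring atom contributes a p orbital); 3 ring double bonds give 6 π electrons. 6 = 4(1)+2, so ring A is aromatic (benzene ring).
Ring B has one sp³ carbon, so it is not fully conjugated — not aromatic (cyclopentene ring).
Ring C is fully conjugated (every ring atom contributes a p orbital); 2 ring double bonds (4 π electrons) plus a heteroatom lone pair (2) give 6 π electrons. Since 6 = 4n+2 (n=1), ring C is aromatic (oxazole).
Rings D and E form a fused bicyclic system (with one sulfur) with 9 sp² atoms and 10 π electrons from ring double bonds plus a heteroatom lone pair. 10 = 4(2)+2, so the system is aromatic and both rings count as aromatic (benzothiophene).
Rings F and G form a fused bicyclic system (with one oxygen) with 9 sp² atoms and 10 π electrons from ring double bonds plus a heteroatom lone pair. 10 = 4(2)+2, so the system is aromatic and both rings count as aromatic (benzofuran).
Aromatic: A, C, D, E, F, G. Total: 6.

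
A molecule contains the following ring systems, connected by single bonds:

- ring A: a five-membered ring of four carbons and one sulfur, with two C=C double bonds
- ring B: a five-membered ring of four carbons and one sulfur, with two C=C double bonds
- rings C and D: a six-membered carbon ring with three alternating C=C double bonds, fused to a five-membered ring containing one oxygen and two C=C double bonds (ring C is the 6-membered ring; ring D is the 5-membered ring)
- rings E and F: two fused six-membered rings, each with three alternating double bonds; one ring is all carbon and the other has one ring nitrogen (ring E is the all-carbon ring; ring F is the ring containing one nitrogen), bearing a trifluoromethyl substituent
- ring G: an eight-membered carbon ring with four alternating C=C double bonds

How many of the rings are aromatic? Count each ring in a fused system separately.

Ring A is fully conjugated (every ring atom contributes a p orbital); 2 ring double bonds (4 π electrons) plus a heteroatom lone pair (2) give 6 π electrons. 6 = 4(1)+2, so ring A is aromatic (thiophene).
Ring B is planar and fully conjugated; 2 ring double bonds (4 π electrons) plus a heteroatom lone pair (2) give 6 π electrons. Since 6 = 4n+2 (n=1), ring B is aromatic (thiophene).
Rings C and D form a fused bicyclic system (with one oxygen) with 9 sp² atoms and 10 π electrons from ring double bonds plus a heteroatom lone pair. 10 = 4(2)+2, so the system is aromatic and both rings count as aromatic (benzofuran).
Rings E and F form a fused bicyclic system (with one nitrogen) with 10 sp² atoms and 10 π electrons from ring double bonds. 10 = 4(2)+2, so the system is aromatic and both rings count as aromatic (quinoline).
Ring G has only sp² ring atoms; a planar conformation would have a fully conjugated π system of 8 electrons. But 8 = 4(2), which is 4n not 4n+2, so ring G is not aromatic (cyclooctatetraene) — cyclooctatetraene distorts into a non-planar tub to avoid antiaromaticity.
Aromatic: A, B, C, D, E, F. Total: 6.

6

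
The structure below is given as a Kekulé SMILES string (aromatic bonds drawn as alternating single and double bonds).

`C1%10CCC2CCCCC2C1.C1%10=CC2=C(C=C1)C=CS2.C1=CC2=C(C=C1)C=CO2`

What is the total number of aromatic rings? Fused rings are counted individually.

4

The SMILES encodes two fused six-membered saturated carbon rings; a six-membered carbon ring with three alternating C=C double bonds, fused to a five-membered ring containing one sulfur and two C=C double bonds; a six-membered carbon ring with three alternating C=C double bonds, fused to a five-membered ring containing one oxygen and two C=C double bonds.
The 6-membered ring has only sp³ atoms, so it is not fully conjugated — not aromatic (cyclohexane ring).
The second 6-membered ring has only sp³ atoms, so it is not fully conjugated — not aromatic (cyclohexane ring).
The fused 6/5-membered bicyclic (with one sulfur) is a single π system with 9 sp² atoms and 10 π electrons from ring double bonds plus a heteroatom lone pair. 10 = 4(2)+2, so the system is aromatic and both rings count as aromatic (benzothiophene).
The fused 6/5-membered bicyclic (with one oxygen) is a single π system with 9 sp² atoms and 10 π electrons from ring double bonds plus a heteroatom lone pair. 10 = 4(2)+2, so the system is aromatic and both rings count as aromatic (benzofuran).
4 of the 6 rings are aromatic. Total: 4.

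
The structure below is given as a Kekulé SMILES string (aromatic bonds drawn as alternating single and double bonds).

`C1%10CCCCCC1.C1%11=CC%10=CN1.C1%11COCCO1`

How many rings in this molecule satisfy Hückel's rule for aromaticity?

The SMILES encodes a seven-membered saturated carbon ring; a five-membered ring of four carbons and one nitrogen bearing a hydrogen, with two C=C double bonds; a six-membered saturated ring with oxygens at positions 1 and 4.
The 7-membered ring has only sp³ atoms, so it is not fully conjugated — not aromatic (cycloheptane).
The 5-membered ring with one N–H has a continuous p-orbital overlap around the ring; 2 ring double bonds (4 π electrons) plus a heteroatom lone pair (2) give 6 π electrons. 6 = 4(1)+2, so it is aromatic (pyrrole).
The 6-membered ring with two oxygens (1,4) has only sp³ atoms, so it is not fully conjugated — not aromatic (1,4-dioxane).
1 of the 3 rings is aromatic. Total: 1.

1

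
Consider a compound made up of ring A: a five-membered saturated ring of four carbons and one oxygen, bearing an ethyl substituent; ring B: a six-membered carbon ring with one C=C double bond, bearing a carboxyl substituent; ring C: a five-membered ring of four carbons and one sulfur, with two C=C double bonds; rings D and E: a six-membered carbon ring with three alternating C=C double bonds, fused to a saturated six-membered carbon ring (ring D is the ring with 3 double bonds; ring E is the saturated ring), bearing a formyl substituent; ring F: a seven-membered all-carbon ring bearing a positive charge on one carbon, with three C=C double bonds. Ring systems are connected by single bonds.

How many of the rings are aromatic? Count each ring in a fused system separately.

3

Ring A has only sp³ atoms, so it is not fully conjugated — not aromatic (tetrahydrofuran).
Ring B has four sp³ carbons, so it is not fully conjugated — not aromatic (cyclohexene).
Ring C is planar and fully conjugated; 2 ring double bonds (4 π electrons) plus a heteroatom lone pair (2) give 6 π electrons. 6 = 4(1)+2, so ring C is aromatic (thiophene).
Ring D is fully conjugated (every ring atom contributes a p orbital); 3 ring double bonds give 6 π electrons. 6 = 4(1)+2, so ring D is aromatic (benzene ring).
Ring E has four sp³ carbons, so it is not fully conjugated — not aromatic (cyclohexane ring).
Ring F is fully conjugated (every ring atom contributes a p orbital); 3 ring double bonds (6 π electrons) plus the carbocation's empty p orbital (0, but keeps the ring conjugated) give 6 π electrons. That satisfies 4n+2 with n=1, so ring F is aromatic (tropylium cation).
Aromatic: C, D, F. Total: 3.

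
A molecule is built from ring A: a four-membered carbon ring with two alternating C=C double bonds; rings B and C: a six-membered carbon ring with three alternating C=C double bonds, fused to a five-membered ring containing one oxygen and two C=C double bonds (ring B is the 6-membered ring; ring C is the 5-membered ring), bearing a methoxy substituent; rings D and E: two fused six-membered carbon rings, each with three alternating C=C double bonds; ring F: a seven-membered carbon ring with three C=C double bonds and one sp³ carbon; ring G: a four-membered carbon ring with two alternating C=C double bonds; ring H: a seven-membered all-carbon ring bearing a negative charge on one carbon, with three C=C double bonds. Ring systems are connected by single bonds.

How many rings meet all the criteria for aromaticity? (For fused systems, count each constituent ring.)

4

Ring A has only sp² ring atoms; a planar conformation would have a fully conjugated π system of 4 electrons. But 4 = 4(1), which is 4n not 4n+2, so ring A is not aromatic (cyclobutadiene) — cyclobutadiene is antiaromatic and distorts to a rectangle.
Rings B and C form a fused bicyclic system (with one oxygen) with 9 sp² atoms and 10 π electrons from ring double bonds plus a heteroatom lone pair. 10 = 4(2)+2, so the system is aromatic and both rings count as aromatic (benzofuran).
Rings D and E form a fused bicyclic system with 10 sp² atoms and 10 π electrons from ring double bonds. 10 = 4(2)+2, so the system is aromatic and both rings count as aromatic (naphthalene).
Ring F has one sp³ carbon, so it is not fully conjugated — not aromatic (cycloheptatriene).
Ring G has only sp² ring atoms; a planar conformation would have a fully conjugated π system of 4 electrons. But 4 = 4(1), which is 4n not 4n+2, so ring G is not aromatic (cyclobutadiene) — cyclobutadiene is antiaromatic and distorts to a rectangle.
Ring H has only sp² ring atoms; a planar conformation would have a fully conjugated π system of 8 electrons. But 8 = 4(2), which is 4n not 4n+2, so ring H is not aromatic (cycloheptatrienyl anion).
Aromatic: B, C, D, E. Total: 4.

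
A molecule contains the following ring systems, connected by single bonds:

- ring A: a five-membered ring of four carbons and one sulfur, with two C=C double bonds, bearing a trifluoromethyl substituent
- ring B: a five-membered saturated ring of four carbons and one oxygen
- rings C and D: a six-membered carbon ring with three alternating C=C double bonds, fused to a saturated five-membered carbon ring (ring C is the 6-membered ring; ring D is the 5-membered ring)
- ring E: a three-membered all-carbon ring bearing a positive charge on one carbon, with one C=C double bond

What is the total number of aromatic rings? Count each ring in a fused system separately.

Ring A has a continuous p-orbital overlap around the ring; 2 ring double bonds (4 π electrons) plus a heteroatom lone pair (2) give 6 π electrons. That satisfies 4n+2 with n=1, so ring A is aromatic (thiophene).
Ring B has only sp³ atoms, so it is not fully conjugated — not aromatic (tetrahydrofuran).
Ring C is fully conjugated (every ring atom contributes a p orbital); 3 ring double bonds give 6 π electrons. Since 6 = 4n+2 (n=1), ring C is aromatic (benzene ring).
Ring D has three sp³ carbons, so it is not fully conjugated — not aromatic (cyclopentane ring).
Ring E has a continuous p-orbital overlap around the ring; 1 ring double bond (2 π electrons) plus the carbocation's empty p orbital (0, but keeps the ring conjugated) give 2 π electrons. Since 2 = 4n+2 (n=0), ring E is aromatic (cyclopropenyl cation).
Aromatic: A, C, E. Total: 3.

3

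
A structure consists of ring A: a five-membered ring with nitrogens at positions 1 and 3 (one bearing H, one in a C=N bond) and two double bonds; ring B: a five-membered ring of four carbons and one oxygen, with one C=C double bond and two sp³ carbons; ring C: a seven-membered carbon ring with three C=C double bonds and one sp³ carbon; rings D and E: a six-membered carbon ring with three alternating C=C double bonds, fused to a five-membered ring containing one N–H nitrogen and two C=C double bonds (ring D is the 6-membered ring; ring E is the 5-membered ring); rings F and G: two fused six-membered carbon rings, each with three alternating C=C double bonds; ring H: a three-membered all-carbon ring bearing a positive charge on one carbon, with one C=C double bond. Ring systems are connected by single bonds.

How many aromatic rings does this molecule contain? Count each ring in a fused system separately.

Ring A is planar and fully conjugated; 2 ring double bonds (4 π electrons) plus a heteroatom lone pair (2) give 6 π electrons. 6 = 4(1)+2, so ring A is aromatic (imidazole).
Ring B has two sp³ carbons, so it is not fully conjugated — not aromatic (2,3-dihydrofuran).
Ring C has one sp³ carbon, so it is not fully conjugated — not aromatic (cycloheptatriene).
Rings D and E form a fused bicyclic system (with one N–H) with 9 sp² atoms and 10 π electrons from ring double bonds plus a heteroatom lone pair. 10 = 4(2)+2, so the system is aromatic and both rings count as aromatic (indole).
Rings F and G form a fused bicyclic system with 10 sp² atoms and 10 π electrons from ring double bonds. 10 = 4(2)+2, so the system is aromatic and both rings count as aromatic (naphthalene).
Ring H has a continuous p-orbital overlap around the ring; 1 ring double bond (2 π electrons) plus the carbocation's empty p orbital (0, but keeps the ring conjugated) give 2 π electrons. 2 = 4(0)+2, so ring H is aromatic (cyclopropenyl cation).
Aromatic: A, D, E, F, G, H. Total: 6.

6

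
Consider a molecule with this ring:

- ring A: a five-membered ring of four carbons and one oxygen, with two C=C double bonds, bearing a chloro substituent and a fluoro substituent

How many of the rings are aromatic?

1

Ring A is planar and fully conjugated; 2 ring double bonds (4 π electrons) plus a heteroatom lone pair (2) give 6 π electrons. That satisfies 4n+2 with n=1, so ring A is aromatic (furan).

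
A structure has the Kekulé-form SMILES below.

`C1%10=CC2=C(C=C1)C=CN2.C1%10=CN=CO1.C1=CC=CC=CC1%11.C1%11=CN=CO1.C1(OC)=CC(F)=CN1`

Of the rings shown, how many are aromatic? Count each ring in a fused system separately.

The SMILES encodes a six-membered carbon ring with three alternating C=C double bonds, fused to a five-membered ring containing one N–H nitrogen and two C=C double bonds; a five-membered ring with an oxygen at position 1 and a nitrogen at position 3 (in a C=N bond), with two double bonds; a seven-membered carbon ring with three C=C double bonds and one sp³ carbon; a five-membered ring with an oxygen at position 1 and a nitrogen at position 3 (in a C=N bond), with two double bonds; a five-membered ring of four carbons and one nitrogen bearing a hydrogen, with two C=C double bonds.
The fused 6/5-membered bicyclic (with one N–H) is a single π system with 9 sp² atoms and 10 π electrons from ring double bonds plus a heteroatom lone pair. 10 = 4(2)+2, so the system is aromatic and both rings count as aromatic (indole).
The 5-membered ring with one oxygen and one =N– is planar and fully conjugated; 2 ring double bonds (4 π electrons) plus a heteroatom lone pair (2) give 6 π electrons. That satisfies 4n+2 with n=1, so it is aromatic (oxazole).
The 7-membered ring has one sp³ carbon, so it is not fully conjugated — not aromatic (cycloheptatriene).
The second 5-membered ring with one oxygen and one =N– is planar and fully conjugated; 2 ring double bonds (4 π electrons) plus a heteroatom lone pair (2) give 6 π electrons. That satisfies 4n+2 with n=1, so it is aromatic (oxazole).
The 5-membered ring with one N–H has a continuous p-orbital overlap around the ring; 2 ring double bonds (4 π electrons) plus a heteroatom lone pair (2) give 6 π electrons. 6 = 4(1)+2, so it is aromatic (pyrrole).
5 of the 6 rings are aromatic. Total: 5.

5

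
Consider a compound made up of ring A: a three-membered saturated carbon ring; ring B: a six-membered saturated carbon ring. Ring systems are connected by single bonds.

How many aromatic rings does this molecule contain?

Ring A has only sp³ atoms, so it is not fully conjugated — not aromatic (cyclopropane).
Ring B has only sp³ atoms, so it is not fully conjugated — not aromatic (cyclohexane).
No ring is aromatic. Total: 0.

0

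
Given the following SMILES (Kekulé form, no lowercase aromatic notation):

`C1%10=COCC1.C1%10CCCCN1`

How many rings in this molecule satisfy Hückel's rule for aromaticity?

0

The SMILES encodes a five-membered ring of four carbons and one oxygen, with one C=C double bond and two sp³ carbons; a six-membered saturated ring of five carbons and one N–H nitrogen.
The 5-membered ring with one oxygen has two sp³ carbons, so it is not fully conjugated — not aromatic (2,3-dihydrofuran).
The 6-membered ring with one N–H has only sp³ atoms, so it is not fully conjugated — not aromatic (piperidine).
None of the rings are aromatic. Total: 0.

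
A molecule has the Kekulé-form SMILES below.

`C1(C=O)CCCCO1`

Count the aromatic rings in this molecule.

The SMILES encodes a six-membered saturated ring of five carbons and one oxygen.
The 6-membered ring with one oxygen has only sp³ atoms, so it is not fully conjugated — not aromatic (tetrahydropyran).

0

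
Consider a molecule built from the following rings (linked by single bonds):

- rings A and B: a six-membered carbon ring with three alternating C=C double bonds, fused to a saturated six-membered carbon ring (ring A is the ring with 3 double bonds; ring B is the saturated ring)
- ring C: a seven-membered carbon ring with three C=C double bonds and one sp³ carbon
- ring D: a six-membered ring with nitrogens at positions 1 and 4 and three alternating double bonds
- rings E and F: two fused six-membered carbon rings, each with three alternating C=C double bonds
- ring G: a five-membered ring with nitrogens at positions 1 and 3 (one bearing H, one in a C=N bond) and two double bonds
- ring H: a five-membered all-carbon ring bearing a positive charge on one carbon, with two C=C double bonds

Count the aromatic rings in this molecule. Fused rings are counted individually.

Ring A has a continuous p-orbital overlap around the ring; 3 ring double bonds give 6 π electrons. That satisfies 4n+2 with n=1, so ring A is aromatic (benzene ring).
Ring B has four sp³ carbons, so it is not fully conjugated — not aromatic (cyclohexane ring).
Ring C has one sp³ carbon, so it is not fully conjugated — not aromatic (cycloheptatriene).
Ring D is fully conjugated (every ring atom contributes a p orbital); 3 ring double bonds give 6 π electrons. Since 6 = 4n+2 (n=1), ring D is aromatic (pyrazine).
Rings E and F form a fused bicyclic system with 10 sp² atoms and 10 π electrons from ring double bonds. 10 = 4(2)+2, so the system is aromatic and both rings count as aromatic (naphthalene).
Ring G has a continuous p-orbital overlap around the ring; 2 ring double bonds (4 π electrons) plus a heteroatom lone pair (2) give 6 π electrons. Since 6 = 4n+2 (n=1), ring G is aromatic (imidazole).
Ring H has only sp² ring atoms; a planar conformation would have a fully conjugated π system of 4 electrons. But 4 = 4(1), which is 4n not 4n+2, so ring H is not aromatic (cyclopentadienyl cation).
Aromatic: A, D, E, F, G. Total: 5.

5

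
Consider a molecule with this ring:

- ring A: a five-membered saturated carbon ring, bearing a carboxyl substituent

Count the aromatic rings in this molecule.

Ring A has only sp³ atoms, so it is not fully conjugated — not aromatic (cyclopentane).

0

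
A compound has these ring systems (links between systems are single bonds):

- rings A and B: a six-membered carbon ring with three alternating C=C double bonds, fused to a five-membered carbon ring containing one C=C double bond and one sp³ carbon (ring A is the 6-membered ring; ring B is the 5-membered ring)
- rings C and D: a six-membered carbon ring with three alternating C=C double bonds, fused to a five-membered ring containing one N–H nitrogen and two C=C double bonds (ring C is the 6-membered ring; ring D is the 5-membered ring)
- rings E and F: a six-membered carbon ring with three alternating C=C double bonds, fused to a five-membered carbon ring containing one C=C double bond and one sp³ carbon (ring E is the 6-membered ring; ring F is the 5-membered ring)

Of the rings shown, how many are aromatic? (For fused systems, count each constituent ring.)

Ring A has a continuous p-orbital overlap around the ring; 3 ring double bonds give 6 π electrons. Since 6 = 4n+2 (n=1), ring A is aromatic (benzene ring).
Ring B has one sp³ carbon, so it is not fully conjugated — not aromatic (cyclopentene ring).
Rings C and D form a fused bicyclic system (with one N–H) with 9 sp² atoms and 10 π electrons from ring double bonds plus a heteroatom lone pair. 10 = 4(2)+2, so the system is aromatic and both rings count as aromatic (indole).
Ring E has a continuous p-orbital overlap around the ring; 3 ring double bonds give 6 π electrons. Since 6 = 4n+2 (n=1), ring E is aromatic (benzene ring).
Ring F has one sp³ carbon, so it is not fully conjugated — not aromatic (cyclopentene ring).
Aromatic: A, C, D, E. Total: 4.

4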